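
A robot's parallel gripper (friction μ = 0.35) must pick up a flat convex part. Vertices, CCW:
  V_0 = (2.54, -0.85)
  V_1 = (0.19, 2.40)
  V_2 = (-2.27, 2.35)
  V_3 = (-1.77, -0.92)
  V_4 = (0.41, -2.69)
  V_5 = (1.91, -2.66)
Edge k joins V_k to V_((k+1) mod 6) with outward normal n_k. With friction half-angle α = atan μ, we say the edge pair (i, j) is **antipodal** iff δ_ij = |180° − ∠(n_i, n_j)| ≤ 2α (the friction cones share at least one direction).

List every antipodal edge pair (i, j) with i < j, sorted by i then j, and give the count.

count = 4; pairs: (0,2), (0,3), (1,4), (2,5)

α = atan 0.35 = 19.29°;  2α = 38.58°
n_0 = (+0.8104, +0.5859)
n_1 = (-0.0203, +0.9998)
n_2 = (-0.9885, -0.1511)
n_3 = (-0.6303, -0.7763)
n_4 = (+0.0200, -0.9998)
n_5 = (+0.9444, -0.3287)
  (0,1): δ = 124.71°  ·
  (0,2): δ = 27.18°  ✓
  (0,3): δ = 15.06°  ✓
  (0,4): δ = 55.28°  ·
  (0,5): δ = 124.94°  ·
  (1,2): δ = 82.47°  ·
  (1,3): δ = 40.24°  ·
  (1,4): δ = 0.02°  ✓
  (1,5): δ = 69.64°  ·
  (2,3): δ = 137.77°  ·
  (2,4): δ = 97.55°  ·
  (2,5): δ = 27.88°  ✓
  (3,4): δ = 139.78°  ·
  (3,5): δ = 70.12°  ·
  (4,5): δ = 110.34°  ·
antipodal pairs: 4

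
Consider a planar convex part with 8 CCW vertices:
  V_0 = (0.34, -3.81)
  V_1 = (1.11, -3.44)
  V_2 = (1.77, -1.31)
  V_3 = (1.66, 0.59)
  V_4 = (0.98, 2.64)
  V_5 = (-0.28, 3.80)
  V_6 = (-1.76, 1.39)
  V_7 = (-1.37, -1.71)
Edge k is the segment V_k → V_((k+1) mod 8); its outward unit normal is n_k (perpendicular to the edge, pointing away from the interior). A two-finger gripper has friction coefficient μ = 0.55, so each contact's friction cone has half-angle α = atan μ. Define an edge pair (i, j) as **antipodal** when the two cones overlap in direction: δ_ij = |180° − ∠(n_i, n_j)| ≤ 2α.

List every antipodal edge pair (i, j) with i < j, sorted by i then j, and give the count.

α = atan 0.55 = 28.81°;  2α = 57.62°
n_0 = (+0.4331, -0.9013)
n_1 = (+0.9552, -0.2960)
n_2 = (+0.9983, +0.0578)
n_3 = (+0.9491, +0.3148)
n_4 = (+0.6773, +0.7357)
n_5 = (-0.8521, +0.5233)
n_6 = (-0.9922, -0.1248)
n_7 = (-0.7754, -0.6314)
  (0,1): δ = 132.88°  ·
  (0,2): δ = 112.35°  ·
  (0,3): δ = 97.31°  ·
  (0,4): δ = 68.30°  ·
  (0,5): δ = 32.78°  ✓
  (0,6): δ = 71.51°  ·
  (0,7): δ = 103.49°  ·
  (1,2): δ = 159.47°  ·
  (1,3): δ = 144.43°  ·
  (1,4): δ = 115.42°  ·
  (1,5): δ = 14.34°  ✓
  (1,6): δ = 24.39°  ✓
  (1,7): δ = 56.37°  ✓
  (2,3): δ = 164.96°  ·
  (2,4): δ = 135.95°  ·
  (2,5): δ = 34.87°  ✓
  (2,6): δ = 3.86°  ✓
  (2,7): δ = 35.84°  ✓
  (3,4): δ = 150.98°  ·
  (3,5): δ = 49.91°  ✓
  (3,6): δ = 11.18°  ✓
  (3,7): δ = 20.80°  ✓
  (4,5): δ = 78.92°  ·
  (4,6): δ = 40.20°  ✓
  (4,7): δ = 8.21°  ✓
  (5,6): δ = 141.28°  ·
  (5,7): δ = 109.29°  ·
  (6,7): δ = 148.02°  ·
antipodal pairs: 12

count = 12; pairs: (0,5), (1,5), (1,6), (1,7), (2,5), (2,6), (2,7), (3,5), (3,6), (3,7), (4,6), (4,7)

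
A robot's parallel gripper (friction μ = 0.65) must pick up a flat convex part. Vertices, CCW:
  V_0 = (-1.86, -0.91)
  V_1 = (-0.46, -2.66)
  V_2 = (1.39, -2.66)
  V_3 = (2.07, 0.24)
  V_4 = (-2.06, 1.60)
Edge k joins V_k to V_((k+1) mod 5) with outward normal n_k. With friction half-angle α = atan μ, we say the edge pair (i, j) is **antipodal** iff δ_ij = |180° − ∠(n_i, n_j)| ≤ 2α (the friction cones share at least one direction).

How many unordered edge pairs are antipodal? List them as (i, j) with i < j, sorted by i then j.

α = atan 0.65 = 33.02°;  2α = 66.05°
n_0 = (-0.7809, -0.6247)
n_1 = (+0.0000, -1.0000)
n_2 = (+0.9736, -0.2283)
n_3 = (+0.3128, +0.9498)
n_4 = (-0.9968, -0.0794)
  (0,1): δ = 128.66°  ·
  (0,2): δ = 51.86°  ✓
  (0,3): δ = 33.11°  ✓
  (0,4): δ = 145.90°  ·
  (1,2): δ = 103.20°  ·
  (1,3): δ = 18.23°  ✓
  (1,4): δ = 94.56°  ·
  (2,3): δ = 95.03°  ·
  (2,4): δ = 17.75°  ✓
  (3,4): δ = 67.22°  ·
antipodal pairs: 4

count = 4; pairs: (0,2), (0,3), (1,3), (2,4)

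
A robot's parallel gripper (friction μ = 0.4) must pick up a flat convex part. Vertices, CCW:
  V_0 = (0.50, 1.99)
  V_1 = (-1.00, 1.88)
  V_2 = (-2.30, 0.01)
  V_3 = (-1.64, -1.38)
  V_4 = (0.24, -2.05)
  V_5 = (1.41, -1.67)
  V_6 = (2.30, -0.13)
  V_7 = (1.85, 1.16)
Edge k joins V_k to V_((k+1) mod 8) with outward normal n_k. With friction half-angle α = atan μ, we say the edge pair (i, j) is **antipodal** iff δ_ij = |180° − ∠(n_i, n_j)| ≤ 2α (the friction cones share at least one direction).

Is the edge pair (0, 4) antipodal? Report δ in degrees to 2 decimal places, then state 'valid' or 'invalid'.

α = atan 0.4 = 21.80°;  2α = 43.60°
edge 0: e_0 = (-1.50, -0.11);  n_0 = (-0.0731, +0.9973)
edge 4: e_4 = (+1.17, +0.38);  n_4 = (+0.3089, -0.9511)
∠(n_0, n_4) = 166.20°
δ = |180° − 166.20°| = 13.80°
13.80° ≤ 2α = 43.60°  →  valid

δ = 13.80°, valid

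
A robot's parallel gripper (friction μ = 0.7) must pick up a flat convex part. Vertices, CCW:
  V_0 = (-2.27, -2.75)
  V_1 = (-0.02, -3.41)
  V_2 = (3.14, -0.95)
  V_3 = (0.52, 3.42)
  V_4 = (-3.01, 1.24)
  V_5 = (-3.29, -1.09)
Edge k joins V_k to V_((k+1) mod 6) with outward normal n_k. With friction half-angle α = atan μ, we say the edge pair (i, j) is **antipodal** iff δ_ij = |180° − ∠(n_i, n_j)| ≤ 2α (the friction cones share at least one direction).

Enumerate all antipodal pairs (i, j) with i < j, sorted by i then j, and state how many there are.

count = 6; pairs: (0,2), (0,3), (1,3), (1,4), (2,4), (2,5)

α = atan 0.7 = 34.99°;  2α = 69.98°
n_0 = (-0.2815, -0.9596)
n_1 = (+0.6143, -0.7891)
n_2 = (+0.8577, +0.5142)
n_3 = (-0.5254, +0.8508)
n_4 = (-0.9929, +0.1193)
n_5 = (-0.8520, -0.5235)
  (0,1): δ = 125.75°  ·
  (0,2): δ = 42.71°  ✓
  (0,3): δ = 48.05°  ✓
  (0,4): δ = 99.50°  ·
  (0,5): δ = 137.92°  ·
  (1,2): δ = 96.96°  ·
  (1,3): δ = 6.20°  ✓
  (1,4): δ = 45.25°  ✓
  (1,5): δ = 83.67°  ·
  (2,3): δ = 89.25°  ·
  (2,4): δ = 37.80°  ✓
  (2,5): δ = 0.62°  ✓
  (3,4): δ = 128.55°  ·
  (3,5): δ = 90.13°  ·
  (4,5): δ = 141.58°  ·
antipodal pairs: 6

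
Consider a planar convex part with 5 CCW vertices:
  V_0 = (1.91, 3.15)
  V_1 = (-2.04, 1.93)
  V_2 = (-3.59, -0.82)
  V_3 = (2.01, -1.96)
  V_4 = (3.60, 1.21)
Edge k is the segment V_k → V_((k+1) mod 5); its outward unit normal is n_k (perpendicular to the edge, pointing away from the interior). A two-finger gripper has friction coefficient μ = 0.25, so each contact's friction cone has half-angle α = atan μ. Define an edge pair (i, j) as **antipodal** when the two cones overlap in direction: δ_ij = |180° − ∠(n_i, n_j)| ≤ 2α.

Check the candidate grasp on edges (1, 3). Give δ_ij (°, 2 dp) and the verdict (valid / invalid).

α = atan 0.25 = 14.04°;  2α = 28.07°
edge 1: e_1 = (-1.55, -2.75);  n_1 = (-0.8712, +0.4910)
edge 3: e_3 = (+1.59, +3.17);  n_3 = (+0.8939, -0.4483)
∠(n_1, n_3) = 177.23°
δ = |180° − 177.23°| = 2.77°
2.77° ≤ 2α = 28.07°  →  valid

δ = 2.77°, valid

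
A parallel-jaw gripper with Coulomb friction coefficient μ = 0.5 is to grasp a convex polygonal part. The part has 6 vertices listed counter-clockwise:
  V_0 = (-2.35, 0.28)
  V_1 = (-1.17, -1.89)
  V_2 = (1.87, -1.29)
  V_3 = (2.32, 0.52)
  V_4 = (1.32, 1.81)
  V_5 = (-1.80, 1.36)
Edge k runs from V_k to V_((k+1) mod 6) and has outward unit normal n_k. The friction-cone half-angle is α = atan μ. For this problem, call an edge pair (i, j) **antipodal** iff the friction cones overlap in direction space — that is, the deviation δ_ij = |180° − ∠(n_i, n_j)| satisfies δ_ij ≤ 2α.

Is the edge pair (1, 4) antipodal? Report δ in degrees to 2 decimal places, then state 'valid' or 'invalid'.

δ = 2.96°, valid

α = atan 0.5 = 26.57°;  2α = 53.13°
edge 1: e_1 = (+3.04, +0.60);  n_1 = (+0.1936, -0.9811)
edge 4: e_4 = (-3.12, -0.45);  n_4 = (-0.1428, +0.9898)
∠(n_1, n_4) = 177.04°
δ = |180° − 177.04°| = 2.96°
2.96° ≤ 2α = 53.13°  →  valid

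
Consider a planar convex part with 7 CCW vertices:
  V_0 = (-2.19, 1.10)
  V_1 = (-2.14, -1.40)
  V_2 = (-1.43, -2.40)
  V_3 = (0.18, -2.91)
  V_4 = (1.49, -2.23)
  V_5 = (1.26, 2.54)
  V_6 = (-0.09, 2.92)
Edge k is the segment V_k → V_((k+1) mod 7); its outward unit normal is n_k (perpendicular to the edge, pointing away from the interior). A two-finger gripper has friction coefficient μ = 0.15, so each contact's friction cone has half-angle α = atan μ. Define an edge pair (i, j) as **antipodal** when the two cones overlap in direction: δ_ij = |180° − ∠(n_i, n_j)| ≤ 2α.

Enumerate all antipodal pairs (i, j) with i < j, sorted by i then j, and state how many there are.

α = atan 0.15 = 8.53°;  2α = 17.06°
n_0 = (-0.9998, -0.0200)
n_1 = (-0.8154, -0.5789)
n_2 = (-0.3020, -0.9533)
n_3 = (+0.4607, -0.8875)
n_4 = (+0.9988, +0.0482)
n_5 = (+0.2710, +0.9626)
n_6 = (-0.6549, +0.7557)
  (0,1): δ = 145.77°  ·
  (0,2): δ = 108.72°  ·
  (0,3): δ = 63.71°  ·
  (0,4): δ = 1.61°  ✓
  (0,5): δ = 73.13°  ·
  (0,6): δ = 129.77°  ·
  (1,2): δ = 142.95°  ·
  (1,3): δ = 97.94°  ·
  (1,4): δ = 32.61°  ·
  (1,5): δ = 38.90°  ·
  (1,6): δ = 95.54°  ·
  (2,3): δ = 134.99°  ·
  (2,4): δ = 69.66°  ·
  (2,5): δ = 1.86°  ✓
  (2,6): δ = 58.49°  ·
  (3,4): δ = 114.67°  ·
  (3,5): δ = 43.15°  ·
  (3,6): δ = 13.48°  ✓
  (4,5): δ = 108.48°  ·
  (4,6): δ = 51.85°  ·
  (5,6): δ = 123.36°  ·
antipodal pairs: 3

count = 3; pairs: (0,4), (2,5), (3,6)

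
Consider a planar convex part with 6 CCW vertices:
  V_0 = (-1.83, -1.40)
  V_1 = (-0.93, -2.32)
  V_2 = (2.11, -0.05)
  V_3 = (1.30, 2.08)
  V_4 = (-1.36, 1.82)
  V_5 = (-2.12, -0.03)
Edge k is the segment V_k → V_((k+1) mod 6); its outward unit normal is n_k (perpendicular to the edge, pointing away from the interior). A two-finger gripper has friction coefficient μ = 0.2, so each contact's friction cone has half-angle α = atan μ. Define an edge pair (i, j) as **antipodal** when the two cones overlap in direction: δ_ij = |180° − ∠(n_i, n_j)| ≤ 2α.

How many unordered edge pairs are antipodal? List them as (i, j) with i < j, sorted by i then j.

count = 1; pairs: (2,5)

α = atan 0.2 = 11.31°;  2α = 22.62°
n_0 = (-0.7148, -0.6993)
n_1 = (+0.5983, -0.8013)
n_2 = (+0.9347, +0.3554)
n_3 = (-0.0973, +0.9953)
n_4 = (-0.9250, +0.3800)
n_5 = (-0.9783, -0.2071)
  (0,1): δ = 97.62°  ·
  (0,2): δ = 23.55°  ·
  (0,3): δ = 51.21°  ·
  (0,4): δ = 113.30°  ·
  (0,5): δ = 147.58°  ·
  (1,2): δ = 105.93°  ·
  (1,3): δ = 31.17°  ·
  (1,4): δ = 30.92°  ·
  (1,5): δ = 65.20°  ·
  (2,3): δ = 105.24°  ·
  (2,4): δ = 43.15°  ·
  (2,5): δ = 8.87°  ✓
  (3,4): δ = 117.92°  ·
  (3,5): δ = 83.63°  ·
  (4,5): δ = 145.71°  ·
antipodal pairs: 1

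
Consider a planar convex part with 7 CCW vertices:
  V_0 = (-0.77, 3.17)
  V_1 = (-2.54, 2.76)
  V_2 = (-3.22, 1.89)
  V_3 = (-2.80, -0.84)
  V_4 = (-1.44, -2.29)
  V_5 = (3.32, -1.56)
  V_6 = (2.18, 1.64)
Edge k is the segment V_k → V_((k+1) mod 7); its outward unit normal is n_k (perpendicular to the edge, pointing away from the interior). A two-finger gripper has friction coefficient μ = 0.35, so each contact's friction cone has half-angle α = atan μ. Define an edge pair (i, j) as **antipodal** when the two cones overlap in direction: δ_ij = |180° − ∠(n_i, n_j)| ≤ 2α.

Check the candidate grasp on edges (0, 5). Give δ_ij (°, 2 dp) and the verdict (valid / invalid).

δ = 96.57°, invalid

α = atan 0.35 = 19.29°;  2α = 38.58°
edge 0: e_0 = (-1.77, -0.41);  n_0 = (-0.2257, +0.9742)
edge 5: e_5 = (-1.14, +3.20);  n_5 = (+0.9420, +0.3356)
∠(n_0, n_5) = 83.43°
δ = |180° − 83.43°| = 96.57°
96.57° > 2α = 38.58°  →  invalid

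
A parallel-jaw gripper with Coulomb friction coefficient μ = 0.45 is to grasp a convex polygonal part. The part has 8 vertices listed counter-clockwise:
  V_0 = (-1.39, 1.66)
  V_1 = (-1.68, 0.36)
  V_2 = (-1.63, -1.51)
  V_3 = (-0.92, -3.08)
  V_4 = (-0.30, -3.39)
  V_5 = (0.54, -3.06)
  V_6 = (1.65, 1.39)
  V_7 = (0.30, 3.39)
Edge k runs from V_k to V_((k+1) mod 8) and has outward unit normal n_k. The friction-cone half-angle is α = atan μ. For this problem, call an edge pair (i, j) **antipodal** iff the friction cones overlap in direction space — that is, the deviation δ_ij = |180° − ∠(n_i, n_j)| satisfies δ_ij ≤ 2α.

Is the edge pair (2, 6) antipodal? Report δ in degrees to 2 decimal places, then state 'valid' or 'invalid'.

δ = 9.69°, valid

α = atan 0.45 = 24.23°;  2α = 48.46°
edge 2: e_2 = (+0.71, -1.57);  n_2 = (-0.9112, -0.4121)
edge 6: e_6 = (-1.35, +2.00);  n_6 = (+0.8288, +0.5595)
∠(n_2, n_6) = 170.31°
δ = |180° − 170.31°| = 9.69°
9.69° ≤ 2α = 48.46°  →  valid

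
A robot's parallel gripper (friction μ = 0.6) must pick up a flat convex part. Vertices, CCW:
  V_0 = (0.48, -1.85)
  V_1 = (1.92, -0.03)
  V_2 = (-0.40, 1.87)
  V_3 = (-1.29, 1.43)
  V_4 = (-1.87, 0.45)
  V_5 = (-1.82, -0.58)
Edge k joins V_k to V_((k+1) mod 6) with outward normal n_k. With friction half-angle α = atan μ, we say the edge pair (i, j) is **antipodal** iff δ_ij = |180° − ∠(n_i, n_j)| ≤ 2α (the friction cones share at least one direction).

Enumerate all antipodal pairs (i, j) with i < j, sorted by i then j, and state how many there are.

count = 6; pairs: (0,2), (0,3), (0,4), (1,4), (1,5), (2,5)

α = atan 0.6 = 30.96°;  2α = 61.93°
n_0 = (+0.7842, -0.6205)
n_1 = (+0.6336, +0.7737)
n_2 = (-0.4432, +0.8964)
n_3 = (-0.8606, +0.5093)
n_4 = (-0.9988, -0.0485)
n_5 = (-0.4834, -0.8754)
  (0,1): δ = 90.96°  ·
  (0,2): δ = 25.34°  ✓
  (0,3): δ = 7.73°  ✓
  (0,4): δ = 41.13°  ✓
  (0,5): δ = 99.45°  ·
  (1,2): δ = 114.38°  ·
  (1,3): δ = 81.30°  ·
  (1,4): δ = 47.90°  ✓
  (1,5): δ = 10.41°  ✓
  (2,3): δ = 146.93°  ·
  (2,4): δ = 113.53°  ·
  (2,5): δ = 55.21°  ✓
  (3,4): δ = 146.60°  ·
  (3,5): δ = 88.29°  ·
  (4,5): δ = 121.69°  ·
antipodal pairs: 6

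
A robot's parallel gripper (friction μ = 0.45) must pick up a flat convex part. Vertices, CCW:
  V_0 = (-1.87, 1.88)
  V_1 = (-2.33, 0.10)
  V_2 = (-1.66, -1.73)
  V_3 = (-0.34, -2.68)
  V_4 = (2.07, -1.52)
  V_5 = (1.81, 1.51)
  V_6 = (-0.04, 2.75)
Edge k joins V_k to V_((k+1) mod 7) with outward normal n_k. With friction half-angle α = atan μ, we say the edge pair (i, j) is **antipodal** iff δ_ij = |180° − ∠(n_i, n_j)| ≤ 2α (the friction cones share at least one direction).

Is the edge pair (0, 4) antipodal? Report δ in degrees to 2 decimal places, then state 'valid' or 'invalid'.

α = atan 0.45 = 24.23°;  2α = 48.46°
edge 0: e_0 = (-0.46, -1.78);  n_0 = (-0.9682, +0.2502)
edge 4: e_4 = (-0.26, +3.03);  n_4 = (+0.9963, +0.0855)
∠(n_0, n_4) = 160.61°
δ = |180° − 160.61°| = 19.39°
19.39° ≤ 2α = 48.46°  →  valid

δ = 19.39°, valid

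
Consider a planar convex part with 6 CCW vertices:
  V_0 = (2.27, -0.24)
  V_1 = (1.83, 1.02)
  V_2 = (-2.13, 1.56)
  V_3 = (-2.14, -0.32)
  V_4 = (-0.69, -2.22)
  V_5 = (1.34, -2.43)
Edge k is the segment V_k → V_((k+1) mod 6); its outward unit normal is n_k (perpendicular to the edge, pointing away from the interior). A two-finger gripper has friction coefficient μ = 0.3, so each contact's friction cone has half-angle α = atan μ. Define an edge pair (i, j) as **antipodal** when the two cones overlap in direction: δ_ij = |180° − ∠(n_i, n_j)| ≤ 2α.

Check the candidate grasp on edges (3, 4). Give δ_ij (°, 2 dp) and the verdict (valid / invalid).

α = atan 0.3 = 16.70°;  2α = 33.40°
edge 3: e_3 = (+1.45, -1.90);  n_3 = (-0.7950, -0.6067)
edge 4: e_4 = (+2.03, -0.21);  n_4 = (-0.1029, -0.9947)
∠(n_3, n_4) = 46.74°
δ = |180° − 46.74°| = 133.26°
133.26° > 2α = 33.40°  →  invalid

δ = 133.26°, invalid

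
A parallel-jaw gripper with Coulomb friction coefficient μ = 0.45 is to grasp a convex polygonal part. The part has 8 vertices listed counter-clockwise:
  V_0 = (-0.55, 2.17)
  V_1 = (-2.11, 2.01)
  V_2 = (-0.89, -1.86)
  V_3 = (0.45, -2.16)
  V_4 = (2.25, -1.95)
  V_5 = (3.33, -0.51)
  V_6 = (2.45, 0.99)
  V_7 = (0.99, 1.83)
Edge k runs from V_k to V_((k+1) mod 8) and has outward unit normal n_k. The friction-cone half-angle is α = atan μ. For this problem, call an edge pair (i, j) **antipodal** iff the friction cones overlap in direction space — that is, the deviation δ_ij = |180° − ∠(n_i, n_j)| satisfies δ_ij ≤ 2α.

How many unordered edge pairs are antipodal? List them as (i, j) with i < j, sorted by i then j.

α = atan 0.45 = 24.23°;  2α = 48.46°
n_0 = (-0.1020, +0.9948)
n_1 = (-0.9537, -0.3007)
n_2 = (-0.2185, -0.9758)
n_3 = (+0.1159, -0.9933)
n_4 = (+0.8000, -0.6000)
n_5 = (+0.8625, +0.5060)
n_6 = (+0.4987, +0.8668)
n_7 = (+0.2156, +0.9765)
  (0,1): δ = 78.36°  ·
  (0,2): δ = 18.48°  ✓
  (0,3): δ = 0.80°  ✓
  (0,4): δ = 47.27°  ✓
  (0,5): δ = 114.54°  ·
  (0,6): δ = 144.23°  ·
  (0,7): δ = 161.69°  ·
  (1,2): δ = 120.12°  ·
  (1,3): δ = 100.84°  ·
  (1,4): δ = 54.37°  ·
  (1,5): δ = 12.90°  ✓
  (1,6): δ = 42.59°  ✓
  (1,7): δ = 60.05°  ·
  (2,3): δ = 160.73°  ·
  (2,4): δ = 114.25°  ·
  (2,5): δ = 46.98°  ✓
  (2,6): δ = 17.29°  ✓
  (2,7): δ = 0.17°  ✓
  (3,4): δ = 133.52°  ·
  (3,5): δ = 66.26°  ·
  (3,6): δ = 36.57°  ✓
  (3,7): δ = 19.10°  ✓
  (4,5): δ = 112.73°  ·
  (4,6): δ = 83.04°  ·
  (4,7): δ = 65.58°  ·
  (5,6): δ = 150.31°  ·
  (5,7): δ = 132.85°  ·
  (6,7): δ = 162.54°  ·
antipodal pairs: 10

count = 10; pairs: (0,2), (0,3), (0,4), (1,5), (1,6), (2,5), (2,6), (2,7), (3,6), (3,7)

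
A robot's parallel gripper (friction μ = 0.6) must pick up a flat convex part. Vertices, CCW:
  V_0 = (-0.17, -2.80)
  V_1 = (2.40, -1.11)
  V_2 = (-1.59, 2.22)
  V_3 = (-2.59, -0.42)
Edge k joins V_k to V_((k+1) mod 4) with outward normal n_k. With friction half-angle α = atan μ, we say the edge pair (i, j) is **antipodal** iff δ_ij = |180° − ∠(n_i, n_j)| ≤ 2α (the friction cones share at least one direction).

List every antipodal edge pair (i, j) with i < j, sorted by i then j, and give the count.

α = atan 0.6 = 30.96°;  2α = 61.93°
n_0 = (+0.5494, -0.8355)
n_1 = (+0.6408, +0.7677)
n_2 = (-0.9352, +0.3542)
n_3 = (-0.7012, -0.7130)
  (0,1): δ = 73.18°  ·
  (0,2): δ = 35.93°  ✓
  (0,3): δ = 102.15°  ·
  (1,2): δ = 70.90°  ·
  (1,3): δ = 4.67°  ✓
  (2,3): δ = 113.78°  ·
antipodal pairs: 2

count = 2; pairs: (0,2), (1,3)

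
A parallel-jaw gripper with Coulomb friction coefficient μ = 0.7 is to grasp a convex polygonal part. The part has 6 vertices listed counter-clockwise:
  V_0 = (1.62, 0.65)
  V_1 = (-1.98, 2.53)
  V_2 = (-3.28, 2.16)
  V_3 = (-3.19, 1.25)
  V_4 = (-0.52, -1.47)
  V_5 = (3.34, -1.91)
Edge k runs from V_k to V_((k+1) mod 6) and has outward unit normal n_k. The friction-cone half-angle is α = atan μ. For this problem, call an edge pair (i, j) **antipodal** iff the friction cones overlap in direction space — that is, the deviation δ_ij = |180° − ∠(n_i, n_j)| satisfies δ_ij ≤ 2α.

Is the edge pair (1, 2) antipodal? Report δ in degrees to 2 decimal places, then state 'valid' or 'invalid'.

α = atan 0.7 = 34.99°;  2α = 69.98°
edge 1: e_1 = (-1.30, -0.37);  n_1 = (-0.2737, +0.9618)
edge 2: e_2 = (+0.09, -0.91);  n_2 = (-0.9951, -0.0984)
∠(n_1, n_2) = 79.76°
δ = |180° − 79.76°| = 100.24°
100.24° > 2α = 69.98°  →  invalid

δ = 100.24°, invalid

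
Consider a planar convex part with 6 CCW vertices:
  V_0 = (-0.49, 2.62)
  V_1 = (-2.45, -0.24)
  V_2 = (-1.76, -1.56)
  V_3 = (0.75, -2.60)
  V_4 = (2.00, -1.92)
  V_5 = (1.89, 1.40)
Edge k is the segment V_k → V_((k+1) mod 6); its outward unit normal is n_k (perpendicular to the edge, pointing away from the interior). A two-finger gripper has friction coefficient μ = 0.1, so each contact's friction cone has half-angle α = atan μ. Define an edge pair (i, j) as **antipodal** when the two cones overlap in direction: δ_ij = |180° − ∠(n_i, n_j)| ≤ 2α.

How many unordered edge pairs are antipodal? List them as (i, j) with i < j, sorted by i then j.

α = atan 0.1 = 5.71°;  2α = 11.42°
n_0 = (-0.8249, +0.5653)
n_1 = (-0.8862, -0.4633)
n_2 = (-0.3828, -0.9238)
n_3 = (+0.4779, -0.8784)
n_4 = (+0.9995, +0.0331)
n_5 = (+0.4562, +0.8899)
  (0,1): δ = 117.98°  ·
  (0,2): δ = 78.08°  ·
  (0,3): δ = 27.03°  ·
  (0,4): δ = 36.32°  ·
  (0,5): δ = 97.28°  ·
  (1,2): δ = 140.10°  ·
  (1,3): δ = 89.05°  ·
  (1,4): δ = 25.70°  ·
  (1,5): δ = 35.26°  ·
  (2,3): δ = 128.95°  ·
  (2,4): δ = 65.60°  ·
  (2,5): δ = 4.63°  ✓
  (3,4): δ = 116.65°  ·
  (3,5): δ = 55.69°  ·
  (4,5): δ = 119.04°  ·
antipodal pairs: 1

count = 1; pairs: (2,5)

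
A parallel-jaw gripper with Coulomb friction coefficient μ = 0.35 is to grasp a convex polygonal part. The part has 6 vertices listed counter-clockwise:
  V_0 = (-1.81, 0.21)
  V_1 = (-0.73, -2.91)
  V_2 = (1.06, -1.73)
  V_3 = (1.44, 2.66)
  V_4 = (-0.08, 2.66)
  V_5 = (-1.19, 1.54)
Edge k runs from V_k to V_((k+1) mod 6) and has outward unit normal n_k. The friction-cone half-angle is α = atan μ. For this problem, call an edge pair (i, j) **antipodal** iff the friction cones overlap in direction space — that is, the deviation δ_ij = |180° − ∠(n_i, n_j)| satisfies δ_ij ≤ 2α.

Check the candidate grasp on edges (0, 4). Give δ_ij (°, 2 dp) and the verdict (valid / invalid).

α = atan 0.35 = 19.29°;  2α = 38.58°
edge 0: e_0 = (+1.08, -3.12);  n_0 = (-0.9450, -0.3271)
edge 4: e_4 = (-1.11, -1.12);  n_4 = (-0.7103, +0.7039)
∠(n_0, n_4) = 63.84°
δ = |180° − 63.84°| = 116.16°
116.16° > 2α = 38.58°  →  invalid

δ = 116.16°, invalid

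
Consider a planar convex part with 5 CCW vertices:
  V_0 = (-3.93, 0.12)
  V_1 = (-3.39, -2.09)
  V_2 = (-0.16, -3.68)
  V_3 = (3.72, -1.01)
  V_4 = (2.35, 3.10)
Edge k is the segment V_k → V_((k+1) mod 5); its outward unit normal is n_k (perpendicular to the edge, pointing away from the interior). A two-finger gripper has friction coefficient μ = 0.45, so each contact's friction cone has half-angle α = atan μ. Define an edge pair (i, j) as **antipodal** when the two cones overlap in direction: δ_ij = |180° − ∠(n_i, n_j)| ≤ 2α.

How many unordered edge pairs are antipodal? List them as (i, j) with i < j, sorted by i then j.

α = atan 0.45 = 24.23°;  2α = 48.46°
n_0 = (-0.9714, -0.2374)
n_1 = (-0.4416, -0.8972)
n_2 = (+0.5669, -0.8238)
n_3 = (+0.9487, +0.3162)
n_4 = (-0.4287, +0.9034)
  (0,1): δ = 129.94°  ·
  (0,2): δ = 69.20°  ·
  (0,3): δ = 4.70°  ✓
  (0,4): δ = 101.65°  ·
  (1,2): δ = 119.26°  ·
  (1,3): δ = 45.36°  ✓
  (1,4): δ = 51.59°  ·
  (2,3): δ = 106.10°  ·
  (2,4): δ = 9.15°  ✓
  (3,4): δ = 83.05°  ·
antipodal pairs: 3

count = 3; pairs: (0,3), (1,3), (2,4)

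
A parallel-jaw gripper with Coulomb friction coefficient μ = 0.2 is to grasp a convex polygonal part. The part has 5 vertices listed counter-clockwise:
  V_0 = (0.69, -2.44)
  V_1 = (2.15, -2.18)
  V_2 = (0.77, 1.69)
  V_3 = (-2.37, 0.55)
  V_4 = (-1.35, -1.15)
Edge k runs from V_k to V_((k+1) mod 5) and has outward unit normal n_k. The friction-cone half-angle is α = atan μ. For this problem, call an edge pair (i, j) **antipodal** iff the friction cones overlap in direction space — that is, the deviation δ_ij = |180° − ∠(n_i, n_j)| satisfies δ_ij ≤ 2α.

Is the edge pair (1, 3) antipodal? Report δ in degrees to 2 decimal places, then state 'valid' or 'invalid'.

δ = 11.34°, valid

α = atan 0.2 = 11.31°;  2α = 22.62°
edge 1: e_1 = (-1.38, +3.87);  n_1 = (+0.9419, +0.3359)
edge 3: e_3 = (+1.02, -1.70);  n_3 = (-0.8575, -0.5145)
∠(n_1, n_3) = 168.66°
δ = |180° − 168.66°| = 11.34°
11.34° ≤ 2α = 22.62°  →  valid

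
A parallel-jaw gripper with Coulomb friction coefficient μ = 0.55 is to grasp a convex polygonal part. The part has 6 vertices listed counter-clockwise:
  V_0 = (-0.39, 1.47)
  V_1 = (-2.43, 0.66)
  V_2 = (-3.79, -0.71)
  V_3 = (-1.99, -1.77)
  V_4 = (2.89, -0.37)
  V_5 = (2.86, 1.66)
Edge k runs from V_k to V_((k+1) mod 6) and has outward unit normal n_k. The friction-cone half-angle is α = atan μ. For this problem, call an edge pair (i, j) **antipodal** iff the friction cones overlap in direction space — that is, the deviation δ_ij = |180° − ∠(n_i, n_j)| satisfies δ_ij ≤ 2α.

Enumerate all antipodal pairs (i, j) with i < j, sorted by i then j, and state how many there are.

α = atan 0.55 = 28.81°;  2α = 57.62°
n_0 = (-0.3690, +0.9294)
n_1 = (-0.7097, +0.7045)
n_2 = (-0.5074, -0.8617)
n_3 = (+0.2758, -0.9612)
n_4 = (+0.9999, +0.0148)
n_5 = (-0.0584, +0.9983)
  (0,1): δ = 156.45°  ·
  (0,2): δ = 52.15°  ✓
  (0,3): δ = 5.65°  ✓
  (0,4): δ = 69.19°  ·
  (0,5): δ = 161.69°  ·
  (1,2): δ = 75.70°  ·
  (1,3): δ = 29.20°  ✓
  (1,4): δ = 45.64°  ✓
  (1,5): δ = 138.14°  ·
  (2,3): δ = 133.50°  ·
  (2,4): δ = 58.66°  ·
  (2,5): δ = 33.84°  ✓
  (3,4): δ = 105.16°  ·
  (3,5): δ = 12.66°  ✓
  (4,5): δ = 87.50°  ·
antipodal pairs: 6

count = 6; pairs: (0,2), (0,3), (1,3), (1,4), (2,5), (3,5)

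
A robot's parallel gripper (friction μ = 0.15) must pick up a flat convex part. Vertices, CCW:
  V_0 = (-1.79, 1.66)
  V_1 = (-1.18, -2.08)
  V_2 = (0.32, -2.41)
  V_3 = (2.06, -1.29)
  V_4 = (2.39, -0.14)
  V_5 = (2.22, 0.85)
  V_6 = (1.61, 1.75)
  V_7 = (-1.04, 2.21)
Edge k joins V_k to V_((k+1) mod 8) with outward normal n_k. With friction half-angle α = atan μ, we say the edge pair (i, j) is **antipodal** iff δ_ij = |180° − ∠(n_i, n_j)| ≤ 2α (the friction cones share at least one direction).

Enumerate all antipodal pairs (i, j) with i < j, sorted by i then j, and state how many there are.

α = atan 0.15 = 8.53°;  2α = 17.06°
n_0 = (-0.9870, -0.1610)
n_1 = (-0.2149, -0.9766)
n_2 = (+0.5412, -0.8409)
n_3 = (+0.9612, -0.2758)
n_4 = (+0.9856, +0.1692)
n_5 = (+0.8278, +0.5611)
n_6 = (+0.1710, +0.9853)
n_7 = (-0.5914, +0.8064)
  (0,1): δ = 111.67°  ·
  (0,2): δ = 66.49°  ·
  (0,3): δ = 25.27°  ·
  (0,4): δ = 0.48°  ✓
  (0,5): δ = 24.87°  ·
  (0,6): δ = 70.89°  ·
  (0,7): δ = 116.99°  ·
  (1,2): δ = 134.82°  ·
  (1,3): δ = 93.60°  ·
  (1,4): δ = 67.85°  ·
  (1,5): δ = 43.46°  ·
  (1,6): δ = 2.56°  ✓
  (1,7): δ = 48.66°  ·
  (2,3): δ = 138.78°  ·
  (2,4): δ = 113.02°  ·
  (2,5): δ = 88.64°  ·
  (2,6): δ = 42.62°  ·
  (2,7): δ = 3.49°  ✓
  (3,4): δ = 154.25°  ·
  (3,5): δ = 129.86°  ·
  (3,6): δ = 83.84°  ·
  (3,7): δ = 37.73°  ·
  (4,5): δ = 155.62°  ·
  (4,6): δ = 109.59°  ·
  (4,7): δ = 63.49°  ·
  (5,6): δ = 133.98°  ·
  (5,7): δ = 87.87°  ·
  (6,7): δ = 133.90°  ·
antipodal pairs: 3

count = 3; pairs: (0,4), (1,6), (2,7)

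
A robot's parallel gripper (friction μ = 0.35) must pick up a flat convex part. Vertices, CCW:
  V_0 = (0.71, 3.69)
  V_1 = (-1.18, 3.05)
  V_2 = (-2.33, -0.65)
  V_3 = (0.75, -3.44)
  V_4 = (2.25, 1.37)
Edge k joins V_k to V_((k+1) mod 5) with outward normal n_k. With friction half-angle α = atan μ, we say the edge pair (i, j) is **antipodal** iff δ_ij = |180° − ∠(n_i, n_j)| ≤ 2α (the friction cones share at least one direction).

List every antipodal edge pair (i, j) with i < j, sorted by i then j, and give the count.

α = atan 0.35 = 19.29°;  2α = 38.58°
n_0 = (-0.3207, +0.9472)
n_1 = (-0.9549, +0.2968)
n_2 = (-0.6714, -0.7411)
n_3 = (+0.9547, -0.2977)
n_4 = (+0.8332, +0.5530)
  (0,1): δ = 125.97°  ·
  (0,2): δ = 60.88°  ·
  (0,3): δ = 53.97°  ·
  (0,4): δ = 104.87°  ·
  (1,2): δ = 114.91°  ·
  (1,3): δ = 0.05°  ✓
  (1,4): δ = 50.84°  ·
  (2,3): δ = 65.15°  ·
  (2,4): δ = 14.25°  ✓
  (3,4): δ = 129.10°  ·
antipodal pairs: 2

count = 2; pairs: (1,3), (2,4)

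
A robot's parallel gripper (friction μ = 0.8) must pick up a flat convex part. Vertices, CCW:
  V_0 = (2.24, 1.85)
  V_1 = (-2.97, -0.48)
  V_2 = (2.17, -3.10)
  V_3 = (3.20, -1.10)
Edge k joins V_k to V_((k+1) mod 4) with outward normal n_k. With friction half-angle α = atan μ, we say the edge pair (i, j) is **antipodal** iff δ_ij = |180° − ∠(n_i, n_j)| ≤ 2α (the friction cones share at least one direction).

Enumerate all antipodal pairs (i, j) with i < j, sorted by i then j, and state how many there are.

count = 3; pairs: (0,1), (0,2), (1,3)

α = atan 0.8 = 38.66°;  2α = 77.32°
n_0 = (-0.4083, +0.9129)
n_1 = (-0.4541, -0.8909)
n_2 = (+0.8890, -0.4579)
n_3 = (+0.9509, +0.3095)
  (0,1): δ = 51.10°  ✓
  (0,2): δ = 38.66°  ✓
  (0,3): δ = 83.93°  ·
  (1,2): δ = 90.24°  ·
  (1,3): δ = 44.96°  ✓
  (2,3): δ = 134.73°  ·
antipodal pairs: 3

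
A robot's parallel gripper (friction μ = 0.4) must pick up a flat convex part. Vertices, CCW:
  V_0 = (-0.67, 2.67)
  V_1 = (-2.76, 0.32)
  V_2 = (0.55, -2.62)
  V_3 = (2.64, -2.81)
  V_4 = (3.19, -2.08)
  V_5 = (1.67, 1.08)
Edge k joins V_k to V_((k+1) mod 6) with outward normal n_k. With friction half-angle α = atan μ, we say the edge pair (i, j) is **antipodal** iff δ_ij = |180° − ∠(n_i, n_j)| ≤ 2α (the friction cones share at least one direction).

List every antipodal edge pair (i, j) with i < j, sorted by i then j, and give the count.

α = atan 0.4 = 21.80°;  2α = 43.60°
n_0 = (-0.7472, +0.6646)
n_1 = (-0.6641, -0.7477)
n_2 = (-0.0905, -0.9959)
n_3 = (+0.7987, -0.6017)
n_4 = (+0.9012, +0.4335)
n_5 = (+0.5620, +0.8271)
  (0,1): δ = 89.96°  ·
  (0,2): δ = 53.55°  ·
  (0,3): δ = 4.65°  ✓
  (0,4): δ = 67.34°  ·
  (0,5): δ = 97.45°  ·
  (1,2): δ = 143.58°  ·
  (1,3): δ = 85.38°  ·
  (1,4): δ = 22.70°  ✓
  (1,5): δ = 7.42°  ✓
  (2,3): δ = 121.80°  ·
  (2,4): δ = 59.12°  ·
  (2,5): δ = 29.00°  ✓
  (3,4): δ = 117.32°  ·
  (3,5): δ = 87.20°  ·
  (4,5): δ = 149.88°  ·
antipodal pairs: 4

count = 4; pairs: (0,3), (1,4), (1,5), (2,5)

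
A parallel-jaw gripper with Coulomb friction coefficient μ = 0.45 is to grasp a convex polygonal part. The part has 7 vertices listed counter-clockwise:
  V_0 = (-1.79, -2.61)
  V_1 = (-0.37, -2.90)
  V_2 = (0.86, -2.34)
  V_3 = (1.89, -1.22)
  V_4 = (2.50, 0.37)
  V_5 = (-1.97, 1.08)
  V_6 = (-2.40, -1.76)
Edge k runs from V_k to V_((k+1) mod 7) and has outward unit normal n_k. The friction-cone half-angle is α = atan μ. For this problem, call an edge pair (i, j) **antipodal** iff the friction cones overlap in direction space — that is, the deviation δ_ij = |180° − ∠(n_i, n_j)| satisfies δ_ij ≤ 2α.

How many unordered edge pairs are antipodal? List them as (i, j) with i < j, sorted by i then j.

count = 5; pairs: (0,4), (1,4), (2,5), (3,5), (4,6)

α = atan 0.45 = 24.23°;  2α = 48.46°
n_0 = (-0.2001, -0.9798)
n_1 = (+0.4144, -0.9101)
n_2 = (+0.7361, -0.6769)
n_3 = (+0.9336, -0.3582)
n_4 = (+0.1569, +0.9876)
n_5 = (-0.9887, +0.1497)
n_6 = (-0.8124, -0.5830)
  (0,1): δ = 143.98°  ·
  (0,2): δ = 121.06°  ·
  (0,3): δ = 99.45°  ·
  (0,4): δ = 2.52°  ✓
  (0,5): δ = 92.93°  ·
  (0,6): δ = 137.21°  ·
  (1,2): δ = 157.08°  ·
  (1,3): δ = 135.47°  ·
  (1,4): δ = 33.50°  ✓
  (1,5): δ = 56.91°  ·
  (1,6): δ = 101.19°  ·
  (2,3): δ = 158.39°  ·
  (2,4): δ = 56.42°  ·
  (2,5): δ = 33.99°  ✓
  (2,6): δ = 78.27°  ·
  (3,4): δ = 78.04°  ·
  (3,5): δ = 12.38°  ✓
  (3,6): δ = 56.65°  ·
  (4,5): δ = 89.58°  ·
  (4,6): δ = 45.31°  ✓
  (5,6): δ = 135.73°  ·
antipodal pairs: 5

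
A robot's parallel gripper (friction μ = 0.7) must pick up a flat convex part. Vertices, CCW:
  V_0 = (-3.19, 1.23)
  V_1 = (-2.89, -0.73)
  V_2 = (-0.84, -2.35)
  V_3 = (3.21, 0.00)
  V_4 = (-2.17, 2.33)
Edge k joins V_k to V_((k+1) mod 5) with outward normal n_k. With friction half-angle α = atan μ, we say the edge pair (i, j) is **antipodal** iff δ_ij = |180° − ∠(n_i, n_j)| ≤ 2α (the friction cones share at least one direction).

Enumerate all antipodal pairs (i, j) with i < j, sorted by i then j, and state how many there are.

count = 5; pairs: (0,2), (0,3), (1,3), (2,3), (2,4)

α = atan 0.7 = 34.99°;  2α = 69.98°
n_0 = (-0.9885, -0.1513)
n_1 = (-0.6200, -0.7846)
n_2 = (+0.5019, -0.8649)
n_3 = (+0.3974, +0.9176)
n_4 = (-0.7333, +0.6799)
  (0,1): δ = 137.02°  ·
  (0,2): δ = 68.58°  ✓
  (0,3): δ = 57.88°  ✓
  (0,4): δ = 128.46°  ·
  (1,2): δ = 111.56°  ·
  (1,3): δ = 14.90°  ✓
  (1,4): δ = 85.48°  ·
  (2,3): δ = 53.54°  ✓
  (2,4): δ = 17.04°  ✓
  (3,4): δ = 109.42°  ·
antipodal pairs: 5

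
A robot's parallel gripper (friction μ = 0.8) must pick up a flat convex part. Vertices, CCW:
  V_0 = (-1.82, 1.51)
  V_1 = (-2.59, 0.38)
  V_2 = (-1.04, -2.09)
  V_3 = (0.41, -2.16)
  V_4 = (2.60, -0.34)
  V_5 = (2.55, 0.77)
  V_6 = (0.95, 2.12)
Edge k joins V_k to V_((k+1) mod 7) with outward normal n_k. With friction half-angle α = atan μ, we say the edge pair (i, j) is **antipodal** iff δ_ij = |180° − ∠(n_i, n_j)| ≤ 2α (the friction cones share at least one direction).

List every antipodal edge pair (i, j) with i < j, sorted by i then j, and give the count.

α = atan 0.8 = 38.66°;  2α = 77.32°
n_0 = (-0.8264, +0.5631)
n_1 = (-0.8470, -0.5315)
n_2 = (-0.0482, -0.9988)
n_3 = (+0.6391, -0.7691)
n_4 = (+0.9990, +0.0450)
n_5 = (+0.6449, +0.7643)
n_6 = (-0.2151, +0.9766)
  (0,1): δ = 113.62°  ·
  (0,2): δ = 58.49°  ✓
  (0,3): δ = 16.00°  ✓
  (0,4): δ = 36.85°  ✓
  (0,5): δ = 84.12°  ·
  (0,6): δ = 136.69°  ·
  (1,2): δ = 124.87°  ·
  (1,3): δ = 82.38°  ·
  (1,4): δ = 29.53°  ✓
  (1,5): δ = 17.73°  ✓
  (1,6): δ = 70.31°  ✓
  (2,3): δ = 137.51°  ·
  (2,4): δ = 84.66°  ·
  (2,5): δ = 37.39°  ✓
  (2,6): δ = 15.18°  ✓
  (3,4): δ = 127.15°  ·
  (3,5): δ = 79.88°  ·
  (3,6): δ = 27.31°  ✓
  (4,5): δ = 132.74°  ·
  (4,6): δ = 80.16°  ·
  (5,6): δ = 127.42°  ·
antipodal pairs: 9

count = 9; pairs: (0,2), (0,3), (0,4), (1,4), (1,5), (1,6), (2,5), (2,6), (3,6)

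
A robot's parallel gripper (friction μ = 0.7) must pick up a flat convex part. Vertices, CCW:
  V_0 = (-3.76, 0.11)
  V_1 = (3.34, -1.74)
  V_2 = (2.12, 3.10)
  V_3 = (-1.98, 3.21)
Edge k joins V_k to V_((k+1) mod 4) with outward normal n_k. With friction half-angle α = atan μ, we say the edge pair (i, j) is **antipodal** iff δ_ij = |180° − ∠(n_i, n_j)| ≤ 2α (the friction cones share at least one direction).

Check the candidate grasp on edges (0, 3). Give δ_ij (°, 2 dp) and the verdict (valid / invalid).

δ = 74.74°, invalid

α = atan 0.7 = 34.99°;  2α = 69.98°
edge 0: e_0 = (+7.10, -1.85);  n_0 = (-0.2521, -0.9677)
edge 3: e_3 = (-1.78, -3.10);  n_3 = (-0.8672, +0.4979)
∠(n_0, n_3) = 105.26°
δ = |180° − 105.26°| = 74.74°
74.74° > 2α = 69.98°  →  invalid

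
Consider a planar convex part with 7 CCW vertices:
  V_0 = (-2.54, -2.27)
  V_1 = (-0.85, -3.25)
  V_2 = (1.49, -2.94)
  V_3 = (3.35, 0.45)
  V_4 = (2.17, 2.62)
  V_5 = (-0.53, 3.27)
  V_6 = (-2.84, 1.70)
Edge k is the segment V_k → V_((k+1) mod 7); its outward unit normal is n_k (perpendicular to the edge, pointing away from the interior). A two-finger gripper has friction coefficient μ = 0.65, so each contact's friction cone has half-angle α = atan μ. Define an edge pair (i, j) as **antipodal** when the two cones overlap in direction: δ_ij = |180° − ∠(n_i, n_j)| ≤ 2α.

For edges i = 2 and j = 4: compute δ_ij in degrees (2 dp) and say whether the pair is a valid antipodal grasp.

α = atan 0.65 = 33.02°;  2α = 66.05°
edge 2: e_2 = (+1.86, +3.39);  n_2 = (+0.8767, -0.4810)
edge 4: e_4 = (-2.70, +0.65);  n_4 = (+0.2341, +0.9722)
∠(n_2, n_4) = 105.22°
δ = |180° − 105.22°| = 74.78°
74.78° > 2α = 66.05°  →  invalid

δ = 74.78°, invalid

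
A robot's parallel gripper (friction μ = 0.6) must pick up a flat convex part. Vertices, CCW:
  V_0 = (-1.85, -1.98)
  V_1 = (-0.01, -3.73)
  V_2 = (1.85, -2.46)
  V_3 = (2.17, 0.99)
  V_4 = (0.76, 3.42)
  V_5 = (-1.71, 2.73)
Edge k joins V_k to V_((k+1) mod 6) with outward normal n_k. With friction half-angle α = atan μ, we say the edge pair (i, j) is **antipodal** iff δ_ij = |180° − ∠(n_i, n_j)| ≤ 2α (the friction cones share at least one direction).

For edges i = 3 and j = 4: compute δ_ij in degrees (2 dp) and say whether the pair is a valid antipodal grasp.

δ = 104.52°, invalid

α = atan 0.6 = 30.96°;  2α = 61.93°
edge 3: e_3 = (-1.41, +2.43);  n_3 = (+0.8649, +0.5019)
edge 4: e_4 = (-2.47, -0.69);  n_4 = (-0.2691, +0.9631)
∠(n_3, n_4) = 75.48°
δ = |180° − 75.48°| = 104.52°
104.52° > 2α = 61.93°  →  invalid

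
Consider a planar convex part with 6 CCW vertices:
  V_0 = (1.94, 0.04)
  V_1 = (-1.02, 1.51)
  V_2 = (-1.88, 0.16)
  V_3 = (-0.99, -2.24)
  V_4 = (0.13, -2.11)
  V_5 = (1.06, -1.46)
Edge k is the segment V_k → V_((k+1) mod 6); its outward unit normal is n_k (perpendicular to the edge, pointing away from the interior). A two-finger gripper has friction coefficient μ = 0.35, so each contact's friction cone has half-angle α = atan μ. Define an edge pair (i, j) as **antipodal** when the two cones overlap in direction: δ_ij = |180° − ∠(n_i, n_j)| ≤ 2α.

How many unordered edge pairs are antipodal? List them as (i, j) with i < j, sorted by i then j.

count = 3; pairs: (0,3), (1,4), (1,5)

α = atan 0.35 = 19.29°;  2α = 38.58°
n_0 = (+0.4448, +0.8956)
n_1 = (-0.8434, +0.5373)
n_2 = (-0.9376, -0.3477)
n_3 = (+0.1153, -0.9933)
n_4 = (+0.5729, -0.8196)
n_5 = (+0.8625, -0.5060)
  (0,1): δ = 96.09°  ·
  (0,2): δ = 43.24°  ·
  (0,3): δ = 33.03°  ✓
  (0,4): δ = 61.36°  ·
  (0,5): δ = 86.01°  ·
  (1,2): δ = 127.15°  ·
  (1,3): δ = 50.88°  ·
  (1,4): δ = 22.55°  ✓
  (1,5): δ = 2.10°  ✓
  (2,3): δ = 103.73°  ·
  (2,4): δ = 75.40°  ·
  (2,5): δ = 50.75°  ·
  (3,4): δ = 151.67°  ·
  (3,5): δ = 127.02°  ·
  (4,5): δ = 155.35°  ·
antipodal pairs: 3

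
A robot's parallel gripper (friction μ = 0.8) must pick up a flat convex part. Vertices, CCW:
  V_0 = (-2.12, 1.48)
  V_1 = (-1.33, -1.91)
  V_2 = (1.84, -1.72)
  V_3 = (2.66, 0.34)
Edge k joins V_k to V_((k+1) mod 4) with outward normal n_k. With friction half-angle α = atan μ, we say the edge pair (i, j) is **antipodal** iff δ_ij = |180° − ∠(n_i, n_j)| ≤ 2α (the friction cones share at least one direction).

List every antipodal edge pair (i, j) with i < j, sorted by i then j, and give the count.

count = 3; pairs: (0,2), (0,3), (1,3)

α = atan 0.8 = 38.66°;  2α = 77.32°
n_0 = (-0.9739, -0.2270)
n_1 = (+0.0598, -0.9982)
n_2 = (+0.9291, -0.3698)
n_3 = (+0.2320, +0.9727)
  (0,1): δ = 99.69°  ·
  (0,2): δ = 34.82°  ✓
  (0,3): δ = 63.47°  ✓
  (1,2): δ = 115.14°  ·
  (1,3): δ = 16.84°  ✓
  (2,3): δ = 81.71°  ·
antipodal pairs: 3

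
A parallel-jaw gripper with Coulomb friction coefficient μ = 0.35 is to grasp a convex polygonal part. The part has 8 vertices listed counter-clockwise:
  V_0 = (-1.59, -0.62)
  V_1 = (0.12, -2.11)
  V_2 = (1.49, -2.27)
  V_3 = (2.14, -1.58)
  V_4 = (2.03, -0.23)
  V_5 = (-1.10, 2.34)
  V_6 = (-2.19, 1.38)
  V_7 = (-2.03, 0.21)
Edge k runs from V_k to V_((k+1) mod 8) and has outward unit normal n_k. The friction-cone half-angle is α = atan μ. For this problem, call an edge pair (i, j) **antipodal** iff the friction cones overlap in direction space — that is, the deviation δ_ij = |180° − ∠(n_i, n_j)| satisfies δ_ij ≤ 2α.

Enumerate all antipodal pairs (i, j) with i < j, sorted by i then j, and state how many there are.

α = atan 0.35 = 19.29°;  2α = 38.58°
n_0 = (-0.6569, -0.7539)
n_1 = (-0.1160, -0.9932)
n_2 = (+0.7279, -0.6857)
n_3 = (+0.9967, +0.0812)
n_4 = (+0.6346, +0.7729)
n_5 = (-0.6609, +0.7504)
n_6 = (-0.9908, -0.1355)
n_7 = (-0.8835, -0.4684)
  (0,1): δ = 145.59°  ·
  (0,2): δ = 92.22°  ·
  (0,3): δ = 44.27°  ·
  (0,4): δ = 1.68°  ✓
  (0,5): δ = 82.44°  ·
  (0,6): δ = 138.85°  ·
  (0,7): δ = 159.00°  ·
  (1,2): δ = 126.63°  ·
  (1,3): δ = 78.68°  ·
  (1,4): δ = 32.73°  ✓
  (1,5): δ = 48.03°  ·
  (1,6): δ = 104.45°  ·
  (1,7): δ = 124.59°  ·
  (2,3): δ = 132.05°  ·
  (2,4): δ = 86.10°  ·
  (2,5): δ = 5.34°  ✓
  (2,6): δ = 51.08°  ·
  (2,7): δ = 71.22°  ·
  (3,4): δ = 134.05°  ·
  (3,5): δ = 53.29°  ·
  (3,6): δ = 3.13°  ✓
  (3,7): δ = 23.27°  ✓
  (4,5): δ = 99.24°  ·
  (4,6): δ = 42.82°  ·
  (4,7): δ = 22.68°  ✓
  (5,6): δ = 123.58°  ·
  (5,7): δ = 103.44°  ·
  (6,7): δ = 159.86°  ·
antipodal pairs: 6

count = 6; pairs: (0,4), (1,4), (2,5), (3,6), (3,7), (4,7)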